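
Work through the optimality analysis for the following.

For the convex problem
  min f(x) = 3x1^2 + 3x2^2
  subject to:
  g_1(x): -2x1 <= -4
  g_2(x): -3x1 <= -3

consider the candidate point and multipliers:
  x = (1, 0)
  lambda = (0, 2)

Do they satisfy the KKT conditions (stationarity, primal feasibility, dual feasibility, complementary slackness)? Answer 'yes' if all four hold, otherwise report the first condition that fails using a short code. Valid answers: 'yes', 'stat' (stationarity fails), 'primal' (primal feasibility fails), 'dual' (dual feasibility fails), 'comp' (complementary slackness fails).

Gradient of f: grad f(x) = Q x + c = (6, 0)
Constraint values g_i(x) = a_i^T x - b_i:
  g_1((1, 0)) = 2
  g_2((1, 0)) = 0
Stationarity residual: grad f(x) + sum_i lambda_i a_i = (0, 0)
  -> stationarity OK
Primal feasibility (all g_i <= 0): FAILS
Dual feasibility (all lambda_i >= 0): OK
Complementary slackness (lambda_i * g_i(x) = 0 for all i): OK

Verdict: the first failing condition is primal_feasibility -> primal.

primal


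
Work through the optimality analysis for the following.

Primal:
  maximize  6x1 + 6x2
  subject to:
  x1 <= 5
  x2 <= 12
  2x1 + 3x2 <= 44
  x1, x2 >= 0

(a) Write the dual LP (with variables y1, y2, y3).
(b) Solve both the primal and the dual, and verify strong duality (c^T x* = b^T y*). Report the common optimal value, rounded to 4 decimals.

The standard primal-dual pair for 'max c^T x s.t. A x <= b, x >= 0' is:
  Dual:  min b^T y  s.t.  A^T y >= c,  y >= 0.

So the dual LP is:
  minimize  5y1 + 12y2 + 44y3
  subject to:
    y1 + 2y3 >= 6
    y2 + 3y3 >= 6
    y1, y2, y3 >= 0

Solving the primal: x* = (5, 11.3333).
  primal value c^T x* = 98.
Solving the dual: y* = (2, 0, 2).
  dual value b^T y* = 98.
Strong duality: c^T x* = b^T y*. Confirmed.

98


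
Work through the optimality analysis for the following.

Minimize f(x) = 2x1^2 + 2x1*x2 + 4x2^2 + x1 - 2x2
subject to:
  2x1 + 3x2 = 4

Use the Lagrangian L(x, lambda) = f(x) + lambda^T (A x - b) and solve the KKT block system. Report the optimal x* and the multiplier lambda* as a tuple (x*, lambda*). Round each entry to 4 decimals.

Form the Lagrangian:
  L(x, lambda) = (1/2) x^T Q x + c^T x + lambda^T (A x - b)
Stationarity (grad_x L = 0): Q x + c + A^T lambda = 0.
Primal feasibility: A x = b.

This gives the KKT block system:
  [ Q   A^T ] [ x     ]   [-c ]
  [ A    0  ] [ lambda ] = [ b ]

Solving the linear system:
  x*      = (0.4318, 1.0455)
  lambda* = (-2.4091)
  f(x*)   = 3.9886

x* = (0.4318, 1.0455), lambda* = (-2.4091)


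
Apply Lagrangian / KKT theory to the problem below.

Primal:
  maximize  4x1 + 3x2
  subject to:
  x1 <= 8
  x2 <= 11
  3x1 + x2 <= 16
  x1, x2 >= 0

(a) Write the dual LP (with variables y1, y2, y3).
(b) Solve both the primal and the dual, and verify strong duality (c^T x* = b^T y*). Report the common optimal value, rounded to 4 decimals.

The standard primal-dual pair for 'max c^T x s.t. A x <= b, x >= 0' is:
  Dual:  min b^T y  s.t.  A^T y >= c,  y >= 0.

So the dual LP is:
  minimize  8y1 + 11y2 + 16y3
  subject to:
    y1 + 3y3 >= 4
    y2 + y3 >= 3
    y1, y2, y3 >= 0

Solving the primal: x* = (1.6667, 11).
  primal value c^T x* = 39.6667.
Solving the dual: y* = (0, 1.6667, 1.3333).
  dual value b^T y* = 39.6667.
Strong duality: c^T x* = b^T y*. Confirmed.

39.6667


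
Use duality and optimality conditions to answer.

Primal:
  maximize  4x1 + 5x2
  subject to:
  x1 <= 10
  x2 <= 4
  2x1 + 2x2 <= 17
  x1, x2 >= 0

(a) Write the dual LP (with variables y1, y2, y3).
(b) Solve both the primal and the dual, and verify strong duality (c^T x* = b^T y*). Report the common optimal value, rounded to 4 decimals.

The standard primal-dual pair for 'max c^T x s.t. A x <= b, x >= 0' is:
  Dual:  min b^T y  s.t.  A^T y >= c,  y >= 0.

So the dual LP is:
  minimize  10y1 + 4y2 + 17y3
  subject to:
    y1 + 2y3 >= 4
    y2 + 2y3 >= 5
    y1, y2, y3 >= 0

Solving the primal: x* = (4.5, 4).
  primal value c^T x* = 38.
Solving the dual: y* = (0, 1, 2).
  dual value b^T y* = 38.
Strong duality: c^T x* = b^T y*. Confirmed.

38


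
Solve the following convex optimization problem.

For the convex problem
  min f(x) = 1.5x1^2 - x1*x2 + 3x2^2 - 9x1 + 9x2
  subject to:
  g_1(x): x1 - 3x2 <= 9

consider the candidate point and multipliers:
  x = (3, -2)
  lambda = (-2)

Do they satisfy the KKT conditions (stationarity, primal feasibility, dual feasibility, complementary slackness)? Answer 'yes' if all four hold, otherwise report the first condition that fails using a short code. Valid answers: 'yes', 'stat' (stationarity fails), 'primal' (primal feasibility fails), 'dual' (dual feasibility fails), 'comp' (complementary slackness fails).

Gradient of f: grad f(x) = Q x + c = (2, -6)
Constraint values g_i(x) = a_i^T x - b_i:
  g_1((3, -2)) = 0
Stationarity residual: grad f(x) + sum_i lambda_i a_i = (0, 0)
  -> stationarity OK
Primal feasibility (all g_i <= 0): OK
Dual feasibility (all lambda_i >= 0): FAILS
Complementary slackness (lambda_i * g_i(x) = 0 for all i): OK

Verdict: the first failing condition is dual_feasibility -> dual.

dual


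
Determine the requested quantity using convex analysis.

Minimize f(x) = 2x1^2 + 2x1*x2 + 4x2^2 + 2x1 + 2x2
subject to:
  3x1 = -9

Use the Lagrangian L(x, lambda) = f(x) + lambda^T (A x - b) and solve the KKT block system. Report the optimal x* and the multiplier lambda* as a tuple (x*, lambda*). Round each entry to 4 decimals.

Form the Lagrangian:
  L(x, lambda) = (1/2) x^T Q x + c^T x + lambda^T (A x - b)
Stationarity (grad_x L = 0): Q x + c + A^T lambda = 0.
Primal feasibility: A x = b.

This gives the KKT block system:
  [ Q   A^T ] [ x     ]   [-c ]
  [ A    0  ] [ lambda ] = [ b ]

Solving the linear system:
  x*      = (-3, 0.5)
  lambda* = (3)
  f(x*)   = 11

x* = (-3, 0.5), lambda* = (3)


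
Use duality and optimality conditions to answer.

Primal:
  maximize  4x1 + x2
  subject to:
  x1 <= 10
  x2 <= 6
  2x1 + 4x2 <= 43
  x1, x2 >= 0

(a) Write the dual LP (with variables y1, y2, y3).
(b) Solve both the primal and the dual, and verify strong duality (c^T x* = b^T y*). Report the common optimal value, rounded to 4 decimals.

The standard primal-dual pair for 'max c^T x s.t. A x <= b, x >= 0' is:
  Dual:  min b^T y  s.t.  A^T y >= c,  y >= 0.

So the dual LP is:
  minimize  10y1 + 6y2 + 43y3
  subject to:
    y1 + 2y3 >= 4
    y2 + 4y3 >= 1
    y1, y2, y3 >= 0

Solving the primal: x* = (10, 5.75).
  primal value c^T x* = 45.75.
Solving the dual: y* = (3.5, 0, 0.25).
  dual value b^T y* = 45.75.
Strong duality: c^T x* = b^T y*. Confirmed.

45.75


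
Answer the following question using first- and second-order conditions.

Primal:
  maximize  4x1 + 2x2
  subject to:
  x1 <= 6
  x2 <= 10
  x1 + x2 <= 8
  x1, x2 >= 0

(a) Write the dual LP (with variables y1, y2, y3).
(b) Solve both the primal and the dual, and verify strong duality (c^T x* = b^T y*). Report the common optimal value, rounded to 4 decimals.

The standard primal-dual pair for 'max c^T x s.t. A x <= b, x >= 0' is:
  Dual:  min b^T y  s.t.  A^T y >= c,  y >= 0.

So the dual LP is:
  minimize  6y1 + 10y2 + 8y3
  subject to:
    y1 + y3 >= 4
    y2 + y3 >= 2
    y1, y2, y3 >= 0

Solving the primal: x* = (6, 2).
  primal value c^T x* = 28.
Solving the dual: y* = (2, 0, 2).
  dual value b^T y* = 28.
Strong duality: c^T x* = b^T y*. Confirmed.

28


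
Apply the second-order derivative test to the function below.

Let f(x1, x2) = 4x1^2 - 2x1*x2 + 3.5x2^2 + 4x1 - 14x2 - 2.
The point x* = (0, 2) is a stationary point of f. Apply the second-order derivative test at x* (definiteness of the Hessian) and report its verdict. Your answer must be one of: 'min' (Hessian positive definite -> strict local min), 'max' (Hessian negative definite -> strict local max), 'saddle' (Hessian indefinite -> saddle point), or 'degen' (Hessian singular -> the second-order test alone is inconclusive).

Compute the Hessian H = grad^2 f:
  H = [[8, -2], [-2, 7]]
Verify stationarity: grad f(x*) = H x* + g = (0, 0).
Eigenvalues of H: 5.4384, 9.5616.
Both eigenvalues > 0, so H is positive definite -> x* is a strict local min.

min


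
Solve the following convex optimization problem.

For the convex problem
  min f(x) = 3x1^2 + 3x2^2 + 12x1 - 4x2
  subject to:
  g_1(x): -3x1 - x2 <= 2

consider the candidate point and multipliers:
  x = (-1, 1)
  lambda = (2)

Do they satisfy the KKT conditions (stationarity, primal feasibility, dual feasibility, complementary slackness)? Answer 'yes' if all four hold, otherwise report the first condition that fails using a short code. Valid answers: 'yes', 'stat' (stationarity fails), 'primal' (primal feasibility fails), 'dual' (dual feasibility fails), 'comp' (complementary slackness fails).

Gradient of f: grad f(x) = Q x + c = (6, 2)
Constraint values g_i(x) = a_i^T x - b_i:
  g_1((-1, 1)) = 0
Stationarity residual: grad f(x) + sum_i lambda_i a_i = (0, 0)
  -> stationarity OK
Primal feasibility (all g_i <= 0): OK
Dual feasibility (all lambda_i >= 0): OK
Complementary slackness (lambda_i * g_i(x) = 0 for all i): OK

Verdict: yes, KKT holds.

yes


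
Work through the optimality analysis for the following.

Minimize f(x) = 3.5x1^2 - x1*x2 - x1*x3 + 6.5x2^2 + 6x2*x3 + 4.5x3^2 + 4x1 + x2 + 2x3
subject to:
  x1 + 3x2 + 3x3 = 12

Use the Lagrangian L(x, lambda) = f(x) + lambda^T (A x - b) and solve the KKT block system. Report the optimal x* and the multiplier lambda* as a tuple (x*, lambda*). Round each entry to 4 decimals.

Form the Lagrangian:
  L(x, lambda) = (1/2) x^T Q x + c^T x + lambda^T (A x - b)
Stationarity (grad_x L = 0): Q x + c + A^T lambda = 0.
Primal feasibility: A x = b.

This gives the KKT block system:
  [ Q   A^T ] [ x     ]   [-c ]
  [ A    0  ] [ lambda ] = [ b ]

Solving the linear system:
  x*      = (1.3268, 1.1673, 2.3904)
  lambda* = (-9.7302)
  f(x*)   = 64.0091

x* = (1.3268, 1.1673, 2.3904), lambda* = (-9.7302)


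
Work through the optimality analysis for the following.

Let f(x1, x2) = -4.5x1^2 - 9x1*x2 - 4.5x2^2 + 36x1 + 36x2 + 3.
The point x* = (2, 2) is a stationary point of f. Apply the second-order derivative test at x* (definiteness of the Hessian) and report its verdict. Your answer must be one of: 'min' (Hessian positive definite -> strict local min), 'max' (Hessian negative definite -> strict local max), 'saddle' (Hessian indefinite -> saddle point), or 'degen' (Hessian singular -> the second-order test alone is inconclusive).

Compute the Hessian H = grad^2 f:
  H = [[-9, -9], [-9, -9]]
Verify stationarity: grad f(x*) = H x* + g = (0, 0).
Eigenvalues of H: -18, 0.
H has a zero eigenvalue (singular; negative semidefinite but not definite), so H is neither positive definite, negative definite, nor indefinite. The second-order test alone is inconclusive -> degen.
(Indeed, f is constant along the null direction of H through x*, so x* is not a strict local extremum.)

degen


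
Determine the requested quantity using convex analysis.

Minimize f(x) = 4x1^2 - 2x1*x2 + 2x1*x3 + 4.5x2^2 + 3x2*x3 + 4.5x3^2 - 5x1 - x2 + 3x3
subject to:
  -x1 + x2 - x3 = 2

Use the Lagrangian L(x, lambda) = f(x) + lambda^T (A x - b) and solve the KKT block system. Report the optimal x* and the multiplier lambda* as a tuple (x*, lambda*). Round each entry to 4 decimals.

Form the Lagrangian:
  L(x, lambda) = (1/2) x^T Q x + c^T x + lambda^T (A x - b)
Stationarity (grad_x L = 0): Q x + c + A^T lambda = 0.
Primal feasibility: A x = b.

This gives the KKT block system:
  [ Q   A^T ] [ x     ]   [-c ]
  [ A    0  ] [ lambda ] = [ b ]

Solving the linear system:
  x*      = (0.7143, 1.2738, -1.4405)
  lambda* = (-4.7143)
  f(x*)   = 0.131

x* = (0.7143, 1.2738, -1.4405), lambda* = (-4.7143)


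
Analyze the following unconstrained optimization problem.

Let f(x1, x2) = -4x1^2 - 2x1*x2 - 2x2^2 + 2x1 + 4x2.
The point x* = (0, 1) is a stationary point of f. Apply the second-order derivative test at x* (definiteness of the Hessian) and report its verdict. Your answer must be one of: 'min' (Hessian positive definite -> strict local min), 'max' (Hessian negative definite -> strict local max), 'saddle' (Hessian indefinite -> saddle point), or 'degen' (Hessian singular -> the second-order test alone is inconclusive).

Compute the Hessian H = grad^2 f:
  H = [[-8, -2], [-2, -4]]
Verify stationarity: grad f(x*) = H x* + g = (0, 0).
Eigenvalues of H: -8.8284, -3.1716.
Both eigenvalues < 0, so H is negative definite -> x* is a strict local max.

max


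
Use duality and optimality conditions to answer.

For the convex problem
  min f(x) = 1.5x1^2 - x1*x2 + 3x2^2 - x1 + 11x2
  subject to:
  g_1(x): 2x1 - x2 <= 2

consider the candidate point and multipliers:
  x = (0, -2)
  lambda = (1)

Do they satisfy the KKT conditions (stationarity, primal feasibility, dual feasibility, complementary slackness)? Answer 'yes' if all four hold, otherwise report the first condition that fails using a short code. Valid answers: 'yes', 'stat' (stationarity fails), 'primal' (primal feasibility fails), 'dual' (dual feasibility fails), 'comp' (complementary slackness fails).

Gradient of f: grad f(x) = Q x + c = (1, -1)
Constraint values g_i(x) = a_i^T x - b_i:
  g_1((0, -2)) = 0
Stationarity residual: grad f(x) + sum_i lambda_i a_i = (3, -2)
  -> stationarity FAILS
Primal feasibility (all g_i <= 0): OK
Dual feasibility (all lambda_i >= 0): OK
Complementary slackness (lambda_i * g_i(x) = 0 for all i): OK

Verdict: the first failing condition is stationarity -> stat.

stat


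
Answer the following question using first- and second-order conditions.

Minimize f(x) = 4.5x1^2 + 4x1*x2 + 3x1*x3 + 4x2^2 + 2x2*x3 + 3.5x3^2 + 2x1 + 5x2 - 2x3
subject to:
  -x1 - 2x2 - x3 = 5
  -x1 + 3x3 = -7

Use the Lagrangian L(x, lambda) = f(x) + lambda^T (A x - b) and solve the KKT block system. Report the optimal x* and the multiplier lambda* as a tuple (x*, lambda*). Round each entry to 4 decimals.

Form the Lagrangian:
  L(x, lambda) = (1/2) x^T Q x + c^T x + lambda^T (A x - b)
Stationarity (grad_x L = 0): Q x + c + A^T lambda = 0.
Primal feasibility: A x = b.

This gives the KKT block system:
  [ Q   A^T ] [ x     ]   [-c ]
  [ A    0  ] [ lambda ] = [ b ]

Solving the linear system:
  x*      = (1.1463, -2.0976, -1.9512)
  lambda* = (-5.5488, 3.622)
  f(x*)   = 24.4024

x* = (1.1463, -2.0976, -1.9512), lambda* = (-5.5488, 3.622)


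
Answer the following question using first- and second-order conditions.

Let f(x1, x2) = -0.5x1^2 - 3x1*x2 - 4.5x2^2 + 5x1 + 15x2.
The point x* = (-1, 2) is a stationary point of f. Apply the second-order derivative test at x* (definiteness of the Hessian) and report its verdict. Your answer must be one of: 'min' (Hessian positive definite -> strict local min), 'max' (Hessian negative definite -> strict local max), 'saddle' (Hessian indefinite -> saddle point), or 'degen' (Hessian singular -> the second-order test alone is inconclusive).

Compute the Hessian H = grad^2 f:
  H = [[-1, -3], [-3, -9]]
Verify stationarity: grad f(x*) = H x* + g = (0, 0).
Eigenvalues of H: -10, 0.
H has a zero eigenvalue (singular; negative semidefinite but not definite), so H is neither positive definite, negative definite, nor indefinite. The second-order test alone is inconclusive -> degen.
(Indeed, f is constant along the null direction of H through x*, so x* is not a strict local extremum.)

degen


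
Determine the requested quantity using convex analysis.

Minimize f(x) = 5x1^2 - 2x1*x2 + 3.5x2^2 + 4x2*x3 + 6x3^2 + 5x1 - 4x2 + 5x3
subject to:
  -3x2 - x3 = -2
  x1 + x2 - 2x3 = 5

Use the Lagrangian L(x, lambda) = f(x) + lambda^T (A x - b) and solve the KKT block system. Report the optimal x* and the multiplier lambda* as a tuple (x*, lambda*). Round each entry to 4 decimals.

Form the Lagrangian:
  L(x, lambda) = (1/2) x^T Q x + c^T x + lambda^T (A x - b)
Stationarity (grad_x L = 0): Q x + c + A^T lambda = 0.
Primal feasibility: A x = b.

This gives the KKT block system:
  [ Q   A^T ] [ x     ]   [-c ]
  [ A    0  ] [ lambda ] = [ b ]

Solving the linear system:
  x*      = (0.1954, 1.2578, -1.7734)
  lambda* = (-2.3727, -4.4384)
  f(x*)   = 2.2627

x* = (0.1954, 1.2578, -1.7734), lambda* = (-2.3727, -4.4384)


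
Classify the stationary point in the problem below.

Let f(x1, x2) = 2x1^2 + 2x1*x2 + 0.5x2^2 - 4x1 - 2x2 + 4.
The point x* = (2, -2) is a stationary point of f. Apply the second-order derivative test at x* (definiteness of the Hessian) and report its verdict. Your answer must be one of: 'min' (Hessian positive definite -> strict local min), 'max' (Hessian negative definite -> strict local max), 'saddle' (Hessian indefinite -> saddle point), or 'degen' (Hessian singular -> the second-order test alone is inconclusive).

Compute the Hessian H = grad^2 f:
  H = [[4, 2], [2, 1]]
Verify stationarity: grad f(x*) = H x* + g = (0, 0).
Eigenvalues of H: 0, 5.
H has a zero eigenvalue (singular; positive semidefinite but not definite), so H is neither positive definite, negative definite, nor indefinite. The second-order test alone is inconclusive -> degen.
(Indeed, f is constant along the null direction of H through x*, so x* is not a strict local extremum.)

degen


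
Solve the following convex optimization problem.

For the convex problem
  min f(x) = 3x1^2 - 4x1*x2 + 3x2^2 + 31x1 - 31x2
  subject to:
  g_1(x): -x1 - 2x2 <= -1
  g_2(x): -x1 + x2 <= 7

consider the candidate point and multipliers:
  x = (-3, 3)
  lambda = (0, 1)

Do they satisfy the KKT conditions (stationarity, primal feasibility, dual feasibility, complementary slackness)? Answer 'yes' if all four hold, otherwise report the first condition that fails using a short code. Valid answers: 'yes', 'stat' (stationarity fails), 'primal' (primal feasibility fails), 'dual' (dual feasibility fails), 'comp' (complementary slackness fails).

Gradient of f: grad f(x) = Q x + c = (1, -1)
Constraint values g_i(x) = a_i^T x - b_i:
  g_1((-3, 3)) = -2
  g_2((-3, 3)) = -1
Stationarity residual: grad f(x) + sum_i lambda_i a_i = (0, 0)
  -> stationarity OK
Primal feasibility (all g_i <= 0): OK
Dual feasibility (all lambda_i >= 0): OK
Complementary slackness (lambda_i * g_i(x) = 0 for all i): FAILS

Verdict: the first failing condition is complementary_slackness -> comp.

comp


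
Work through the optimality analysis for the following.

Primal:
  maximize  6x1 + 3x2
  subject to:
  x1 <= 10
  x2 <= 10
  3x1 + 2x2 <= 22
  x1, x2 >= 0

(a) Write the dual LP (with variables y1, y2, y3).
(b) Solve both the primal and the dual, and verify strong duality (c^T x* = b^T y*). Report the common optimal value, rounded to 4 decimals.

The standard primal-dual pair for 'max c^T x s.t. A x <= b, x >= 0' is:
  Dual:  min b^T y  s.t.  A^T y >= c,  y >= 0.

So the dual LP is:
  minimize  10y1 + 10y2 + 22y3
  subject to:
    y1 + 3y3 >= 6
    y2 + 2y3 >= 3
    y1, y2, y3 >= 0

Solving the primal: x* = (7.3333, 0).
  primal value c^T x* = 44.
Solving the dual: y* = (0, 0, 2).
  dual value b^T y* = 44.
Strong duality: c^T x* = b^T y*. Confirmed.

44


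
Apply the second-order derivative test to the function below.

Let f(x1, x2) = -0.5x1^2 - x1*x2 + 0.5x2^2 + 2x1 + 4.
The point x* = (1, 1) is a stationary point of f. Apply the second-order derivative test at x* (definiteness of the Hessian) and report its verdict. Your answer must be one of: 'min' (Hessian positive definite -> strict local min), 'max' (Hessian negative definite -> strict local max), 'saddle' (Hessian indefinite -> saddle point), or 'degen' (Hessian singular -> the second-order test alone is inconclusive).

Compute the Hessian H = grad^2 f:
  H = [[-1, -1], [-1, 1]]
Verify stationarity: grad f(x*) = H x* + g = (0, 0).
Eigenvalues of H: -1.4142, 1.4142.
Eigenvalues have mixed signs, so H is indefinite -> x* is a saddle point.

saddle


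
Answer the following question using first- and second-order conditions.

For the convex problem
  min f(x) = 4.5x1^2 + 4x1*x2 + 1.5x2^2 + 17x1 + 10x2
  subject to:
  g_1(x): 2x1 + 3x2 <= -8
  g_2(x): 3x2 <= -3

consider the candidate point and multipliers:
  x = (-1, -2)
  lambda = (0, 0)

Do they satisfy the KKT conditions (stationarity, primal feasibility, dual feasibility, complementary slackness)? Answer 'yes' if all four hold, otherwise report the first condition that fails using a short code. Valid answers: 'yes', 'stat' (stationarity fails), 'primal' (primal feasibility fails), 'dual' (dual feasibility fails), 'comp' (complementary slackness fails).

Gradient of f: grad f(x) = Q x + c = (0, 0)
Constraint values g_i(x) = a_i^T x - b_i:
  g_1((-1, -2)) = 0
  g_2((-1, -2)) = -3
Stationarity residual: grad f(x) + sum_i lambda_i a_i = (0, 0)
  -> stationarity OK
Primal feasibility (all g_i <= 0): OK
Dual feasibility (all lambda_i >= 0): OK
Complementary slackness (lambda_i * g_i(x) = 0 for all i): OK

Verdict: yes, KKT holds.

yes


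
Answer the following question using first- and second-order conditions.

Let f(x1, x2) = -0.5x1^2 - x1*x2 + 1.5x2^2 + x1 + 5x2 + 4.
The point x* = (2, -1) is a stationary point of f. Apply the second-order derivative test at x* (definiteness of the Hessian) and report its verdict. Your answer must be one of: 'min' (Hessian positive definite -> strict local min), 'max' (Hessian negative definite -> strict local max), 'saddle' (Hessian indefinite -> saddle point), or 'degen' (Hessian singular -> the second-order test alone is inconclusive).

Compute the Hessian H = grad^2 f:
  H = [[-1, -1], [-1, 3]]
Verify stationarity: grad f(x*) = H x* + g = (0, 0).
Eigenvalues of H: -1.2361, 3.2361.
Eigenvalues have mixed signs, so H is indefinite -> x* is a saddle point.

saddle


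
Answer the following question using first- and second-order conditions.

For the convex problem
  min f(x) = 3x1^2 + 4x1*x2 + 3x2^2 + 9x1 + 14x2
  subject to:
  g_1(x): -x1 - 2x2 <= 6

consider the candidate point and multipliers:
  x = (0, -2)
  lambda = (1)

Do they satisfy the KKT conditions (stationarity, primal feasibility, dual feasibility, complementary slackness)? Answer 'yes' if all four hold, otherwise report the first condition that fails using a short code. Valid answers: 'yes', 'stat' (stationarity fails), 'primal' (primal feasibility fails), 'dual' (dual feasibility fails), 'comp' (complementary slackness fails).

Gradient of f: grad f(x) = Q x + c = (1, 2)
Constraint values g_i(x) = a_i^T x - b_i:
  g_1((0, -2)) = -2
Stationarity residual: grad f(x) + sum_i lambda_i a_i = (0, 0)
  -> stationarity OK
Primal feasibility (all g_i <= 0): OK
Dual feasibility (all lambda_i >= 0): OK
Complementary slackness (lambda_i * g_i(x) = 0 for all i): FAILS

Verdict: the first failing condition is complementary_slackness -> comp.

comp


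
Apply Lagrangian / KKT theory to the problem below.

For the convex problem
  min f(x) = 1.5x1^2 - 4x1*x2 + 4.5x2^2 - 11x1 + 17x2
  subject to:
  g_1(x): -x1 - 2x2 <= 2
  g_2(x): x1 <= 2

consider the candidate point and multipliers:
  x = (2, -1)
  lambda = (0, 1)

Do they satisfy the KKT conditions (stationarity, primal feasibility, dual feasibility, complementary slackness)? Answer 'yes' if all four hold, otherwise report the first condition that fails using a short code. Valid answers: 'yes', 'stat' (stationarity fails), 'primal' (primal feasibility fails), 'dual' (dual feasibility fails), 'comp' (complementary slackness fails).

Gradient of f: grad f(x) = Q x + c = (-1, 0)
Constraint values g_i(x) = a_i^T x - b_i:
  g_1((2, -1)) = -2
  g_2((2, -1)) = 0
Stationarity residual: grad f(x) + sum_i lambda_i a_i = (0, 0)
  -> stationarity OK
Primal feasibility (all g_i <= 0): OK
Dual feasibility (all lambda_i >= 0): OK
Complementary slackness (lambda_i * g_i(x) = 0 for all i): OK

Verdict: yes, KKT holds.

yes


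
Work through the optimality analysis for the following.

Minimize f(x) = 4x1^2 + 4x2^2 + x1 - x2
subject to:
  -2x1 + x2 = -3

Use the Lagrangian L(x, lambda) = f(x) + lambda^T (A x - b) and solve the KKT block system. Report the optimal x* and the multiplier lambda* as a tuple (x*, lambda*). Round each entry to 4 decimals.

Form the Lagrangian:
  L(x, lambda) = (1/2) x^T Q x + c^T x + lambda^T (A x - b)
Stationarity (grad_x L = 0): Q x + c + A^T lambda = 0.
Primal feasibility: A x = b.

This gives the KKT block system:
  [ Q   A^T ] [ x     ]   [-c ]
  [ A    0  ] [ lambda ] = [ b ]

Solving the linear system:
  x*      = (1.225, -0.55)
  lambda* = (5.4)
  f(x*)   = 8.9875

x* = (1.225, -0.55), lambda* = (5.4)


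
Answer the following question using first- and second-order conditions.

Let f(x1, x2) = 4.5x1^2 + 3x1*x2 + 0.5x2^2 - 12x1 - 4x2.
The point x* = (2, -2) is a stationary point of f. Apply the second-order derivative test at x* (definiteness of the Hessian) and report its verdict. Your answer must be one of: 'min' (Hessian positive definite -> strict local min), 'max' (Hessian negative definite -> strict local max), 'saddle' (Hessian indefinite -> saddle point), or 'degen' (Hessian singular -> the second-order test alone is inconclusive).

Compute the Hessian H = grad^2 f:
  H = [[9, 3], [3, 1]]
Verify stationarity: grad f(x*) = H x* + g = (0, 0).
Eigenvalues of H: 0, 10.
H has a zero eigenvalue (singular; positive semidefinite but not definite), so H is neither positive definite, negative definite, nor indefinite. The second-order test alone is inconclusive -> degen.
(Indeed, f is constant along the null direction of H through x*, so x* is not a strict local extremum.)

degen


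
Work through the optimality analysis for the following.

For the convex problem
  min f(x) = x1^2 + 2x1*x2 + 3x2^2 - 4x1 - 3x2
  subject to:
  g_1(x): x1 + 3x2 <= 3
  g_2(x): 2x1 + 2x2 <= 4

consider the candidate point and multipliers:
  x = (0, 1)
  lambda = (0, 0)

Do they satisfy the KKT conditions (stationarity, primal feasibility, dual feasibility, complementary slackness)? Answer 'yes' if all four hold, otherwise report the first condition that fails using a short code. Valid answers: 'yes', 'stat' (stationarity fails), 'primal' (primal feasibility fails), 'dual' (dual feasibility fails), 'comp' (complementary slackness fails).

Gradient of f: grad f(x) = Q x + c = (-2, 3)
Constraint values g_i(x) = a_i^T x - b_i:
  g_1((0, 1)) = 0
  g_2((0, 1)) = -2
Stationarity residual: grad f(x) + sum_i lambda_i a_i = (-2, 3)
  -> stationarity FAILS
Primal feasibility (all g_i <= 0): OK
Dual feasibility (all lambda_i >= 0): OK
Complementary slackness (lambda_i * g_i(x) = 0 for all i): OK

Verdict: the first failing condition is stationarity -> stat.

stat


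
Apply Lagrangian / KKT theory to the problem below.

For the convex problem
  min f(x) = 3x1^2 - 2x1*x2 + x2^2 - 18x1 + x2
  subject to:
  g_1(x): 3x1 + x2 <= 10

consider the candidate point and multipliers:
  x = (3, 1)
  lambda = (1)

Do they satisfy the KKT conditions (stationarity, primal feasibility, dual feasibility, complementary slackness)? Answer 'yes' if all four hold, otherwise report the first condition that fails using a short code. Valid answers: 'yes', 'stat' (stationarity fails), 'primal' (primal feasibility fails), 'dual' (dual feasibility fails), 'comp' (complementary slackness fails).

Gradient of f: grad f(x) = Q x + c = (-2, -3)
Constraint values g_i(x) = a_i^T x - b_i:
  g_1((3, 1)) = 0
Stationarity residual: grad f(x) + sum_i lambda_i a_i = (1, -2)
  -> stationarity FAILS
Primal feasibility (all g_i <= 0): OK
Dual feasibility (all lambda_i >= 0): OK
Complementary slackness (lambda_i * g_i(x) = 0 for all i): OK

Verdict: the first failing condition is stationarity -> stat.

stat


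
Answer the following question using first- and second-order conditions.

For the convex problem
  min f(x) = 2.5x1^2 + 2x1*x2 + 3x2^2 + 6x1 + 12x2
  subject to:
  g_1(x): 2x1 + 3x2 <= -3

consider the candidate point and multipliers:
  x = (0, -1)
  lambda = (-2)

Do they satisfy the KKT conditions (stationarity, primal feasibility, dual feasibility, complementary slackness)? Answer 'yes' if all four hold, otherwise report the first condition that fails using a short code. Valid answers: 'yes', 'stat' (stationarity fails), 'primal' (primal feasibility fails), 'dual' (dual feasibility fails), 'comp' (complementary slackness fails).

Gradient of f: grad f(x) = Q x + c = (4, 6)
Constraint values g_i(x) = a_i^T x - b_i:
  g_1((0, -1)) = 0
Stationarity residual: grad f(x) + sum_i lambda_i a_i = (0, 0)
  -> stationarity OK
Primal feasibility (all g_i <= 0): OK
Dual feasibility (all lambda_i >= 0): FAILS
Complementary slackness (lambda_i * g_i(x) = 0 for all i): OK

Verdict: the first failing condition is dual_feasibility -> dual.

dual


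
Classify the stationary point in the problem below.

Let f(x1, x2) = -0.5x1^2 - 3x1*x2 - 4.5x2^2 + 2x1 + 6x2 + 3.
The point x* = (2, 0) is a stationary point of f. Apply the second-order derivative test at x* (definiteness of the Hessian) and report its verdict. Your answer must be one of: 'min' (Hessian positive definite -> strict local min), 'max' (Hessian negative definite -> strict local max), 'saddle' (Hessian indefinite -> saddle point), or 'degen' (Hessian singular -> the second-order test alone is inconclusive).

Compute the Hessian H = grad^2 f:
  H = [[-1, -3], [-3, -9]]
Verify stationarity: grad f(x*) = H x* + g = (0, 0).
Eigenvalues of H: -10, 0.
H has a zero eigenvalue (singular; negative semidefinite but not definite), so H is neither positive definite, negative definite, nor indefinite. The second-order test alone is inconclusive -> degen.
(Indeed, f is constant along the null direction of H through x*, so x* is not a strict local extremum.)

degen


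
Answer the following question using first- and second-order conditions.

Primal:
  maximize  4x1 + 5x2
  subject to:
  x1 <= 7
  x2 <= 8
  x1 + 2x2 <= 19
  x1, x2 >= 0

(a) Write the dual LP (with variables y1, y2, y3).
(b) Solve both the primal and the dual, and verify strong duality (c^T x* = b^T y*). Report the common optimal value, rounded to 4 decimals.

The standard primal-dual pair for 'max c^T x s.t. A x <= b, x >= 0' is:
  Dual:  min b^T y  s.t.  A^T y >= c,  y >= 0.

So the dual LP is:
  minimize  7y1 + 8y2 + 19y3
  subject to:
    y1 + y3 >= 4
    y2 + 2y3 >= 5
    y1, y2, y3 >= 0

Solving the primal: x* = (7, 6).
  primal value c^T x* = 58.
Solving the dual: y* = (1.5, 0, 2.5).
  dual value b^T y* = 58.
Strong duality: c^T x* = b^T y*. Confirmed.

58


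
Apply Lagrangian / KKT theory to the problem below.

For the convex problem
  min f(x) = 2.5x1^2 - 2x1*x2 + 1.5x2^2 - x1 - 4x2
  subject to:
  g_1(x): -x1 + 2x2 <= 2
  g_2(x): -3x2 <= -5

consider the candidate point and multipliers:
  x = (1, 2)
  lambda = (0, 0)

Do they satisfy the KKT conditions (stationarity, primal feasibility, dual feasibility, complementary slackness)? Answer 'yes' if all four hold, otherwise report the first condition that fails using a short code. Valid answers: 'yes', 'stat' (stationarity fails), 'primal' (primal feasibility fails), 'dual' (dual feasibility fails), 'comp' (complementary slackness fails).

Gradient of f: grad f(x) = Q x + c = (0, 0)
Constraint values g_i(x) = a_i^T x - b_i:
  g_1((1, 2)) = 1
  g_2((1, 2)) = -1
Stationarity residual: grad f(x) + sum_i lambda_i a_i = (0, 0)
  -> stationarity OK
Primal feasibility (all g_i <= 0): FAILS
Dual feasibility (all lambda_i >= 0): OK
Complementary slackness (lambda_i * g_i(x) = 0 for all i): OK

Verdict: the first failing condition is primal_feasibility -> primal.

primal


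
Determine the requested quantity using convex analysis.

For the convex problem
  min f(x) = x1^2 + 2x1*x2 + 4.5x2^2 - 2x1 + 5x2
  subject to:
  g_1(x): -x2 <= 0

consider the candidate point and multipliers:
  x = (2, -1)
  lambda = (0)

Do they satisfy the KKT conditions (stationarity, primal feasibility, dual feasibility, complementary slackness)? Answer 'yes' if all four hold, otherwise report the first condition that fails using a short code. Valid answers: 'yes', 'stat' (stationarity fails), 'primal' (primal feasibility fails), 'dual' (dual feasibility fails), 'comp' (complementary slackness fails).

Gradient of f: grad f(x) = Q x + c = (0, 0)
Constraint values g_i(x) = a_i^T x - b_i:
  g_1((2, -1)) = 1
Stationarity residual: grad f(x) + sum_i lambda_i a_i = (0, 0)
  -> stationarity OK
Primal feasibility (all g_i <= 0): FAILS
Dual feasibility (all lambda_i >= 0): OK
Complementary slackness (lambda_i * g_i(x) = 0 for all i): OK

Verdict: the first failing condition is primal_feasibility -> primal.

primal


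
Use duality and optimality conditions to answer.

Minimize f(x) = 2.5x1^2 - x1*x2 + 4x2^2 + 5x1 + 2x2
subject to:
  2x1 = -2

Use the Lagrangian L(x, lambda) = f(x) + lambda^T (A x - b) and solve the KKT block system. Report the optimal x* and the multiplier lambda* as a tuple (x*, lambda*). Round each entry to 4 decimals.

Form the Lagrangian:
  L(x, lambda) = (1/2) x^T Q x + c^T x + lambda^T (A x - b)
Stationarity (grad_x L = 0): Q x + c + A^T lambda = 0.
Primal feasibility: A x = b.

This gives the KKT block system:
  [ Q   A^T ] [ x     ]   [-c ]
  [ A    0  ] [ lambda ] = [ b ]

Solving the linear system:
  x*      = (-1, -0.375)
  lambda* = (-0.1875)
  f(x*)   = -3.0625

x* = (-1, -0.375), lambda* = (-0.1875)


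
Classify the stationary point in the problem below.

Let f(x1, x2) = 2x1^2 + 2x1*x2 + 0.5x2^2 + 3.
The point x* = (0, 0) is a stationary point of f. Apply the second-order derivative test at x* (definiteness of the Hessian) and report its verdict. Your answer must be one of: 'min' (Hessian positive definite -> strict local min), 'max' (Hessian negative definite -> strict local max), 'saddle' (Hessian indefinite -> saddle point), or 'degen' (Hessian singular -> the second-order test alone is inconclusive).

Compute the Hessian H = grad^2 f:
  H = [[4, 2], [2, 1]]
Verify stationarity: grad f(x*) = H x* + g = (0, 0).
Eigenvalues of H: 0, 5.
H has a zero eigenvalue (singular; positive semidefinite but not definite), so H is neither positive definite, negative definite, nor indefinite. The second-order test alone is inconclusive -> degen.
(Indeed, f is constant along the null direction of H through x*, so x* is not a strict local extremum.)

degen


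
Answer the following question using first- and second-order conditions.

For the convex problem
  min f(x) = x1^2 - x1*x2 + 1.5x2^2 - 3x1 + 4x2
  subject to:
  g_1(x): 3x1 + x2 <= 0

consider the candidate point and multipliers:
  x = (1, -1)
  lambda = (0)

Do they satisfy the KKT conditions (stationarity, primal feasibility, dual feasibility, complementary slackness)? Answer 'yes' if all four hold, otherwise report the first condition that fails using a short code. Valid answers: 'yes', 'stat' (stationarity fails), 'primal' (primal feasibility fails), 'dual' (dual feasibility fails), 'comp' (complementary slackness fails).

Gradient of f: grad f(x) = Q x + c = (0, 0)
Constraint values g_i(x) = a_i^T x - b_i:
  g_1((1, -1)) = 2
Stationarity residual: grad f(x) + sum_i lambda_i a_i = (0, 0)
  -> stationarity OK
Primal feasibility (all g_i <= 0): FAILS
Dual feasibility (all lambda_i >= 0): OK
Complementary slackness (lambda_i * g_i(x) = 0 for all i): OK

Verdict: the first failing condition is primal_feasibility -> primal.

primal


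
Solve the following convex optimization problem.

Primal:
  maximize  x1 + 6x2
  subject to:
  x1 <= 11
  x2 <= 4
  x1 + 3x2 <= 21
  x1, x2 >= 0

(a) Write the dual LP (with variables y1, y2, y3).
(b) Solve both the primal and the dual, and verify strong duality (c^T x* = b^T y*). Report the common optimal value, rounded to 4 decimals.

The standard primal-dual pair for 'max c^T x s.t. A x <= b, x >= 0' is:
  Dual:  min b^T y  s.t.  A^T y >= c,  y >= 0.

So the dual LP is:
  minimize  11y1 + 4y2 + 21y3
  subject to:
    y1 + y3 >= 1
    y2 + 3y3 >= 6
    y1, y2, y3 >= 0

Solving the primal: x* = (9, 4).
  primal value c^T x* = 33.
Solving the dual: y* = (0, 3, 1).
  dual value b^T y* = 33.
Strong duality: c^T x* = b^T y*. Confirmed.

33


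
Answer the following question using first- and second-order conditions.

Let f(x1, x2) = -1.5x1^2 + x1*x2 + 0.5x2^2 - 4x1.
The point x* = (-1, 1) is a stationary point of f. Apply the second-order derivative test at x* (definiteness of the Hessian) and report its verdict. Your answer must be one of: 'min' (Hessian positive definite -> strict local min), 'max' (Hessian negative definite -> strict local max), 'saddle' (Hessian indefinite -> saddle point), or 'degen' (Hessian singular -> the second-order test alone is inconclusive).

Compute the Hessian H = grad^2 f:
  H = [[-3, 1], [1, 1]]
Verify stationarity: grad f(x*) = H x* + g = (0, 0).
Eigenvalues of H: -3.2361, 1.2361.
Eigenvalues have mixed signs, so H is indefinite -> x* is a saddle point.

saddle


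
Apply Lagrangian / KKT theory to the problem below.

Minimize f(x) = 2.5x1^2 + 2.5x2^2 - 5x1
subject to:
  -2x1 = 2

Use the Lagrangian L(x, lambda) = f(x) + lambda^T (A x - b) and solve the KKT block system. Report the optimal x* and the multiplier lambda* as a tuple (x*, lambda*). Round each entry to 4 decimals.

Form the Lagrangian:
  L(x, lambda) = (1/2) x^T Q x + c^T x + lambda^T (A x - b)
Stationarity (grad_x L = 0): Q x + c + A^T lambda = 0.
Primal feasibility: A x = b.

This gives the KKT block system:
  [ Q   A^T ] [ x     ]   [-c ]
  [ A    0  ] [ lambda ] = [ b ]

Solving the linear system:
  x*      = (-1, 0)
  lambda* = (-5)
  f(x*)   = 7.5

x* = (-1, 0), lambda* = (-5)


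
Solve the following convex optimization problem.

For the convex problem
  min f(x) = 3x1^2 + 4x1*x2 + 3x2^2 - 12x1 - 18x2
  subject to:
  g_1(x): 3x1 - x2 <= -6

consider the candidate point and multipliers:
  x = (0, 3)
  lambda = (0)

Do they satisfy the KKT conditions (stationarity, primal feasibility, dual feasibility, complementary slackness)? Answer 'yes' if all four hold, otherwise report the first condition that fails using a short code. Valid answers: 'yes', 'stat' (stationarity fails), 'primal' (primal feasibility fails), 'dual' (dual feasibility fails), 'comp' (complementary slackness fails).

Gradient of f: grad f(x) = Q x + c = (0, 0)
Constraint values g_i(x) = a_i^T x - b_i:
  g_1((0, 3)) = 3
Stationarity residual: grad f(x) + sum_i lambda_i a_i = (0, 0)
  -> stationarity OK
Primal feasibility (all g_i <= 0): FAILS
Dual feasibility (all lambda_i >= 0): OK
Complementary slackness (lambda_i * g_i(x) = 0 for all i): OK

Verdict: the first failing condition is primal_feasibility -> primal.

primal


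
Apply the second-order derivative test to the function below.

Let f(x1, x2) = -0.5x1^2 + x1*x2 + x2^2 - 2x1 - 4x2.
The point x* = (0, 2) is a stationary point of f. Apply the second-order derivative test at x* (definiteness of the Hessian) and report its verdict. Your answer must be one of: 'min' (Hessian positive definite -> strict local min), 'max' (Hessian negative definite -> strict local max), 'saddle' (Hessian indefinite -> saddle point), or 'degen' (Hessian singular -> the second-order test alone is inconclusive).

Compute the Hessian H = grad^2 f:
  H = [[-1, 1], [1, 2]]
Verify stationarity: grad f(x*) = H x* + g = (0, 0).
Eigenvalues of H: -1.3028, 2.3028.
Eigenvalues have mixed signs, so H is indefinite -> x* is a saddle point.

saddle


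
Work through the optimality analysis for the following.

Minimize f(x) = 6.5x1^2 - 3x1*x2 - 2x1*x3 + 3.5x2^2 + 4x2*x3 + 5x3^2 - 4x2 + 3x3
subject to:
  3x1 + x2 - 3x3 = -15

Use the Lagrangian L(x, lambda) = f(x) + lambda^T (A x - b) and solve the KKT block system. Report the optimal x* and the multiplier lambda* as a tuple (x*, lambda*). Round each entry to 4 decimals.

Form the Lagrangian:
  L(x, lambda) = (1/2) x^T Q x + c^T x + lambda^T (A x - b)
Stationarity (grad_x L = 0): Q x + c + A^T lambda = 0.
Primal feasibility: A x = b.

This gives the KKT block system:
  [ Q   A^T ] [ x     ]   [-c ]
  [ A    0  ] [ lambda ] = [ b ]

Solving the linear system:
  x*      = (-1.777, -2.5192, 2.3833)
  lambda* = (6.77)
  f(x*)   = 59.3885

x* = (-1.777, -2.5192, 2.3833), lambda* = (6.77)


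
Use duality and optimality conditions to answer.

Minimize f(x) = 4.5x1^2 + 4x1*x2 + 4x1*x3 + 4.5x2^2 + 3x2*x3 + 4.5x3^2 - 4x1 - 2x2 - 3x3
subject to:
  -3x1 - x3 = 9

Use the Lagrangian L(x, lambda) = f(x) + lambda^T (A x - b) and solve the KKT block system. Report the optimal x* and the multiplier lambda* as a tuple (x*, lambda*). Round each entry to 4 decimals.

Form the Lagrangian:
  L(x, lambda) = (1/2) x^T Q x + c^T x + lambda^T (A x - b)
Stationarity (grad_x L = 0): Q x + c + A^T lambda = 0.
Primal feasibility: A x = b.

This gives the KKT block system:
  [ Q   A^T ] [ x     ]   [-c ]
  [ A    0  ] [ lambda ] = [ b ]

Solving the linear system:
  x*      = (-3.0984, 1.5009, 0.2953)
  lambda* = (-8.2337)
  f(x*)   = 41.3049

x* = (-3.0984, 1.5009, 0.2953), lambda* = (-8.2337)
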